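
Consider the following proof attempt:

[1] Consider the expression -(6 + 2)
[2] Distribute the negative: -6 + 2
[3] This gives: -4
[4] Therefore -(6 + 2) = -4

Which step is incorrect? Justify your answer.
Step 2: Distribute the negative: -6 + 2

Step 2 incorrectly distributes the negative sign. The correct distribution is -(6 + 2) = -6 - 2 = -8. The negative must be applied to both terms, not just the first. The error treats -(6 + 2) as -6 + 2, which equals -4 instead of -8.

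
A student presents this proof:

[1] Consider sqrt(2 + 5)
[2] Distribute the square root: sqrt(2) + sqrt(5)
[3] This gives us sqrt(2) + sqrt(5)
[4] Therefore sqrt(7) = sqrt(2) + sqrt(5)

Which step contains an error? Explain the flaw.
Step 2: Distribute the square root: sqrt(2) + sqrt(5)

Step 2 incorrectly 'distributes' the square root over addition. The square root function does not distribute: sqrt(a + b) ≠ sqrt(a) + sqrt(b). In fact, sqrt(2 + 5) = sqrt(7) ≈ 2.6458, while sqrt(2) + sqrt(5) ≈ 3.6503.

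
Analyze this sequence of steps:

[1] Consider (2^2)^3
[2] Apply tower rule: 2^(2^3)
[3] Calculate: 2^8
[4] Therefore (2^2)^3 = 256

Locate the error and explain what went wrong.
Step 2: Apply tower rule: 2^(2^3)

Step 2 incorrectly states that (a^b)^c = a^(b^c). The correct rule is (a^b)^c = a^(b×c). The actual value is (2^2)^3 = 2^6 = 64, not 2^8 = 256.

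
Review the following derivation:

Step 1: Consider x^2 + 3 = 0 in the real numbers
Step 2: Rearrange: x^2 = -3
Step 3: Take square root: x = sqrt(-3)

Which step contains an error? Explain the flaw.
Step 3: Take square root: x = sqrt(-3)

Step 3 takes the square root of -3, which is negative. In the real number system, the square root of a negative number is undefined. The equation x^2 + 3 = 0 has no real solutions. Square roots of negative numbers only exist in the complex numbers.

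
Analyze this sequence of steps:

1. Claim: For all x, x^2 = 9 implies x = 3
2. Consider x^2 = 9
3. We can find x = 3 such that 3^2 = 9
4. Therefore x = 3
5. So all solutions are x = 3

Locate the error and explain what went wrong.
Step 4: Therefore x = 3

Step 4 incorrectly concludes that x = 3 is the only solution. The proof shows that x = 3 is A solution (existence), but does not show it is the ONLY solution (uniqueness). In fact, x = -3 is also a solution since (-3)^2 = 9. Finding one solution doesn't prove there are no others.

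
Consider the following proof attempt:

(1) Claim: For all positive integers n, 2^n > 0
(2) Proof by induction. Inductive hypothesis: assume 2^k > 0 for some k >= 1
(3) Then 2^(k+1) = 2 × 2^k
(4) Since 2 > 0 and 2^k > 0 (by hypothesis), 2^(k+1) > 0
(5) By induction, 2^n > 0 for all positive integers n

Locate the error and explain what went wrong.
Step 5: By induction, 2^n > 0 for all positive integers n

Step 5 concludes the proof by induction, but no base case was ever established. A valid induction proof requires: (1) a base case proving 2^1 > 0, and (2) an inductive step showing IF 2^k > 0 THEN 2^(k+1) > 0. Steps 2-4 correctly establish the inductive step, but without the base case the conclusion in step 5 does not follow.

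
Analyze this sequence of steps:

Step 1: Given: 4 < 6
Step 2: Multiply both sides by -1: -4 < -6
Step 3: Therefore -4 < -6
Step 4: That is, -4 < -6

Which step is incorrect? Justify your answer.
Step 2: Multiply both sides by -1: -4 < -6

Step 2 multiplies both sides by -1 but fails to reverse the inequality sign. When multiplying (or dividing) an inequality by a negative number, the direction must be reversed. Since 4 < 6, we should get -4 > -6, i.e., -4 > -6.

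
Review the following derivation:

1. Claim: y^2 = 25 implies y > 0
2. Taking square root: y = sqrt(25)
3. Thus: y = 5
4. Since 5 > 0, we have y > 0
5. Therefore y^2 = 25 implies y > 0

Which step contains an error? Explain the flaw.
Step 2: Taking square root: y = sqrt(25)

Step 2 takes the square root and assumes the positive root only. The equation y^2 = 25 actually has two solutions: y = 5 and y = -5. The proof silently assumes y > 0 without justification, then uses this assumption to conclude y > 0, which is circular. The counterexample y = -5 shows the claim is false.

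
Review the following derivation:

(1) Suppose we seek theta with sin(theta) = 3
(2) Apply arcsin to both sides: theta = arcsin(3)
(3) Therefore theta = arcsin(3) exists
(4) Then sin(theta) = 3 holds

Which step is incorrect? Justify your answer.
Step 2: Apply arcsin to both sides: theta = arcsin(3)

Step 2 applies arcsin to 3. However, arcsin(x) is only defined for x in [-1, 1] because sin(theta) can only produce values in that range. Since |3| > 1, arcsin(3) is undefined. There is no angle whose sine equals 3.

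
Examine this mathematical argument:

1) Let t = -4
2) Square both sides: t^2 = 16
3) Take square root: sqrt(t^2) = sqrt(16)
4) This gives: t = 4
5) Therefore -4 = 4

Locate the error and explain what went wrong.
Step 4: This gives: t = 4

Step 4 incorrectly states that sqrt(t^2) = t. The correct identity is sqrt(t^2) = |t|. Since t = -4 < 0, we have sqrt(t^2) = |-4| = 4, not t = -4.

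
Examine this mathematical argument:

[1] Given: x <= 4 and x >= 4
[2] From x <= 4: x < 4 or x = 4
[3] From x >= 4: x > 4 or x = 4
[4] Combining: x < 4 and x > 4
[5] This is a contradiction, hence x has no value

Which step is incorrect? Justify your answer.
Step 4: Combining: x < 4 and x > 4

Step 4 incorrectly combines the conditions. From x <= 4 and x >= 4, the intersection is x = 4. The error treats the 'or' cases as 'and' requirements. The correct conclusion is that x = 4 is the unique solution, not that no solution exists.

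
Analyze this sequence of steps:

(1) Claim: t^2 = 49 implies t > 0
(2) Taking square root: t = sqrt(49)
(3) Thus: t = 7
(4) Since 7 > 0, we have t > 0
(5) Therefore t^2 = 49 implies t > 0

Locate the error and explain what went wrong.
Step 2: Taking square root: t = sqrt(49)

Step 2 takes the square root and assumes the positive root only. The equation t^2 = 49 actually has two solutions: t = 7 and t = -7. The proof silently assumes t > 0 without justification, then uses this assumption to conclude t > 0, which is circular. The counterexample t = -7 shows the claim is false.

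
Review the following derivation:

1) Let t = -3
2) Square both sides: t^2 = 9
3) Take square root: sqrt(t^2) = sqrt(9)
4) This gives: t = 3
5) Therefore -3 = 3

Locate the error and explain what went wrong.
Step 4: This gives: t = 3

Step 4 incorrectly states that sqrt(t^2) = t. The correct identity is sqrt(t^2) = |t|. Since t = -3 < 0, we have sqrt(t^2) = |-3| = 3, not t = -3.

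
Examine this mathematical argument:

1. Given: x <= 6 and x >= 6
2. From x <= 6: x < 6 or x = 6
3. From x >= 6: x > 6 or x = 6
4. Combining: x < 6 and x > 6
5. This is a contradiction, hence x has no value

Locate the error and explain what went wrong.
Step 4: Combining: x < 6 and x > 6

Step 4 incorrectly combines the conditions. From x <= 6 and x >= 6, the intersection is x = 6. The error treats the 'or' cases as 'and' requirements. The correct conclusion is that x = 6 is the unique solution, not that no solution exists.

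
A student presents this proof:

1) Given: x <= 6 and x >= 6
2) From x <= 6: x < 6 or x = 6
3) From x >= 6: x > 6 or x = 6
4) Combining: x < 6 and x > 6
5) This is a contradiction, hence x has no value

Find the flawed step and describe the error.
Step 4: Combining: x < 6 and x > 6

Step 4 incorrectly combines the conditions. From x <= 6 and x >= 6, the intersection is x = 6. The error treats the 'or' cases as 'and' requirements. The correct conclusion is that x = 6 is the unique solution, not that no solution exists.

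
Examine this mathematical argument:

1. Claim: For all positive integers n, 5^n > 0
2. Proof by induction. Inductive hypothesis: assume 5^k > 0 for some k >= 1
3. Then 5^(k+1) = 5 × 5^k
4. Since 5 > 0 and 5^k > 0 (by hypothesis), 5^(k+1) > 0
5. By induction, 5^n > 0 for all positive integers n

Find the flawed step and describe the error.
Step 5: By induction, 5^n > 0 for all positive integers n

Step 5 concludes the proof by induction, but no base case was ever established. A valid induction proof requires: (1) a base case proving 5^1 > 0, and (2) an inductive step showing IF 5^k > 0 THEN 5^(k+1) > 0. Steps 2-4 correctly establish the inductive step, but without the base case the conclusion in step 5 does not follow.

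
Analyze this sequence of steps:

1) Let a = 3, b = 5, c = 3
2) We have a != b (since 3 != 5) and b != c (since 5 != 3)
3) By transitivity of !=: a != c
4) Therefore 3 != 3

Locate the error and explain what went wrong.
Step 3: By transitivity of !=: a != c

Step 3 incorrectly applies transitivity to the '!=' relation. Transitivity states: if a R b and b R c, then a R c. However, '!=' is not transitive. Counterexample: 3 != 5 and 5 != 3, but 3 = 3 (both equal 3). Transitivity holds for relations like <, <=, =, but not for !=.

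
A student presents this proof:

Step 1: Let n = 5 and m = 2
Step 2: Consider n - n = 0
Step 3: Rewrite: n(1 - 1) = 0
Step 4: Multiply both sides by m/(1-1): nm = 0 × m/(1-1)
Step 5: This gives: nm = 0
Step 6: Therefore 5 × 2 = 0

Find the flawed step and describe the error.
Step 4: Multiply both sides by m/(1-1): nm = 0 × m/(1-1)

Step 4 multiplies both sides by m/(1-1). However, 1-1 = 0, so this is multiplication by m/0, which is undefined. We cannot multiply by an undefined expression.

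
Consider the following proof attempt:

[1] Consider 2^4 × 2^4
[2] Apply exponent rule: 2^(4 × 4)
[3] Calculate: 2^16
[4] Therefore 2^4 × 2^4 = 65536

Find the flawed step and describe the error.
Step 2: Apply exponent rule: 2^(4 × 4)

Step 2 incorrectly states that a^b × a^c = a^(b×c). The correct rule is a^b × a^c = a^(b+c). The actual value is 2^4 × 2^4 = 2^8 = 256, not 2^16 = 65536.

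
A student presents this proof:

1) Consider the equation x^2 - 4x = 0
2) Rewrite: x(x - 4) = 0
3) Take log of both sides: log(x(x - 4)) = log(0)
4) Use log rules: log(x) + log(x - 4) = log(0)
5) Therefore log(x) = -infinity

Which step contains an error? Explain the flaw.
Step 3: Take log of both sides: log(x(x - 4)) = log(0)

Step 3 takes the logarithm of both sides, resulting in log(0) on the right side. The logarithm is only defined for positive numbers; log(0) is undefined (approaches negative infinity). This operation is invalid.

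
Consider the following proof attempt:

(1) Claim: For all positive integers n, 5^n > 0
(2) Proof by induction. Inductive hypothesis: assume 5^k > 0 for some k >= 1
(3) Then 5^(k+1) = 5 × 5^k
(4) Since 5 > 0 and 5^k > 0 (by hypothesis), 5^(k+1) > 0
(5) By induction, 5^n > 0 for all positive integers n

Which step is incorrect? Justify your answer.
Step 5: By induction, 5^n > 0 for all positive integers n

Step 5 concludes the proof by induction, but no base case was ever established. A valid induction proof requires: (1) a base case proving 5^1 > 0, and (2) an inductive step showing IF 5^k > 0 THEN 5^(k+1) > 0. Steps 2-4 correctly establish the inductive step, but without the base case the conclusion in step 5 does not follow.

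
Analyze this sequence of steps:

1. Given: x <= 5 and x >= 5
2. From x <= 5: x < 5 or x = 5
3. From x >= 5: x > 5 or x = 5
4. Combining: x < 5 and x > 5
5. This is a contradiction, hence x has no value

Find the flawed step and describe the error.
Step 4: Combining: x < 5 and x > 5

Step 4 incorrectly combines the conditions. From x <= 5 and x >= 5, the intersection is x = 5. The error treats the 'or' cases as 'and' requirements. The correct conclusion is that x = 5 is the unique solution, not that no solution exists.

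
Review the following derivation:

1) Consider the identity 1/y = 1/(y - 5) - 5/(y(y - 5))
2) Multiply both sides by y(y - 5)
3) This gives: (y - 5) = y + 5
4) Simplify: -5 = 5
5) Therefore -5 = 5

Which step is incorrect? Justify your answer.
Step 3: This gives: (y - 5) = y + 5

Step 3 makes a sign error when clearing denominators. Multiplying -5/(y(y - 5)) by y(y - 5) gives -5, not +5. The correct result is (y - 5) = y - 5, which is trivially true, not (y - 5) = y + 5. (Step 1 is a valid identity: 1/(y - 5) - 5/(y(y - 5)) = (y - 5)/(y(y - 5)) = 1/y.)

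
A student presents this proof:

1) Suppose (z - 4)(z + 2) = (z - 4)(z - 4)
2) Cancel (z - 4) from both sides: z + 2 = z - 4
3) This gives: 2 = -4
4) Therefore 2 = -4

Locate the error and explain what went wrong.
Step 2: Cancel (z - 4) from both sides: z + 2 = z - 4

Step 2 cancels (z - 4) from both sides. This is only valid if (z - 4) ≠ 0, i.e., z ≠ 4. When z = 4, both sides equal zero regardless of the other factors. The correct approach requires considering z = 4 as a separate case.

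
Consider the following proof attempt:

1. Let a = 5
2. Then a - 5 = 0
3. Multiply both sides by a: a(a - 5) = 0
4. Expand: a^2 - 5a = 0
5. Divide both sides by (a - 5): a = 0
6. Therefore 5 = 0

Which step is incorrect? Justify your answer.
Step 5: Divide both sides by (a - 5): a = 0

Step 5 divides both sides by (a - 5). However, since a = 5, we have (a - 5) = 0. Division by zero is undefined, making this step invalid.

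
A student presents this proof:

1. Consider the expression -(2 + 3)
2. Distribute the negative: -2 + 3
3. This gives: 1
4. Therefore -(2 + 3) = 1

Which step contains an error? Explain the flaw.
Step 2: Distribute the negative: -2 + 3

Step 2 incorrectly distributes the negative sign. The correct distribution is -(2 + 3) = -2 - 3 = -5. The negative must be applied to both terms, not just the first. The error treats -(2 + 3) as -2 + 3, which equals 1 instead of -5.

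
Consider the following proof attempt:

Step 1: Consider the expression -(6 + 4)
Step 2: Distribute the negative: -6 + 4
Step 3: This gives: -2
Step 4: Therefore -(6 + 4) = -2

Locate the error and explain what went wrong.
Step 2: Distribute the negative: -6 + 4

Step 2 incorrectly distributes the negative sign. The correct distribution is -(6 + 4) = -6 - 4 = -10. The negative must be applied to both terms, not just the first. The error treats -(6 + 4) as -6 + 4, which equals -2 instead of -10.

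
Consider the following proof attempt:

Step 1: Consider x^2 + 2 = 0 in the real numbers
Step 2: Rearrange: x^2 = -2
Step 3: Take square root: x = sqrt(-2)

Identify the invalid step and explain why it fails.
Step 3: Take square root: x = sqrt(-2)

Step 3 takes the square root of -2, which is negative. In the real number system, the square root of a negative number is undefined. The equation x^2 + 2 = 0 has no real solutions. Square roots of negative numbers only exist in the complex numbers.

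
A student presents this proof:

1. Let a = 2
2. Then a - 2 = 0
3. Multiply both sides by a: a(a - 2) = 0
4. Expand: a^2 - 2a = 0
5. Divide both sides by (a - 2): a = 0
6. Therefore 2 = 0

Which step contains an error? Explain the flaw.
Step 5: Divide both sides by (a - 2): a = 0

Step 5 divides both sides by (a - 2). However, since a = 2, we have (a - 2) = 0. Division by zero is undefined, making this step invalid.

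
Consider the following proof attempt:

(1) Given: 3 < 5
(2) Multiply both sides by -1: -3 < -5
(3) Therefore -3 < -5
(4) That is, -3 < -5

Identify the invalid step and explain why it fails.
Step 2: Multiply both sides by -1: -3 < -5

Step 2 multiplies both sides by -1 but fails to reverse the inequality sign. When multiplying (or dividing) an inequality by a negative number, the direction must be reversed. Since 3 < 5, we should get -3 > -5, i.e., -3 > -5.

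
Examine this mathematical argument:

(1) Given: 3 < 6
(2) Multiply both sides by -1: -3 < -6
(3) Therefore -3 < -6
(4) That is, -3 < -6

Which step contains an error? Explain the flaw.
Step 2: Multiply both sides by -1: -3 < -6

Step 2 multiplies both sides by -1 but fails to reverse the inequality sign. When multiplying (or dividing) an inequality by a negative number, the direction must be reversed. Since 3 < 6, we should get -3 > -6, i.e., -3 > -6.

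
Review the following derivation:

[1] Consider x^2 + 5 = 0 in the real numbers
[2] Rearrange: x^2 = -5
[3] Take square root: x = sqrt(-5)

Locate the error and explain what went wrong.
Step 3: Take square root: x = sqrt(-5)

Step 3 takes the square root of -5, which is negative. In the real number system, the square root of a negative number is undefined. The equation x^2 + 5 = 0 has no real solutions. Square roots of negative numbers only exist in the complex numbers.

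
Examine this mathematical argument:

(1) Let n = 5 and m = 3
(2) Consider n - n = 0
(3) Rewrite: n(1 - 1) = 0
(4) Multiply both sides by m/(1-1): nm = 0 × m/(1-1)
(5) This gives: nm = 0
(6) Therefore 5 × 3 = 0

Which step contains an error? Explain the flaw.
Step 4: Multiply both sides by m/(1-1): nm = 0 × m/(1-1)

Step 4 multiplies both sides by m/(1-1). However, 1-1 = 0, so this is multiplication by m/0, which is undefined. We cannot multiply by an undefined expression.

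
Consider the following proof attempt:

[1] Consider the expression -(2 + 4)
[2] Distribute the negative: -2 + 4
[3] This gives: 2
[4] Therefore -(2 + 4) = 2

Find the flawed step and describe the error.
Step 2: Distribute the negative: -2 + 4

Step 2 incorrectly distributes the negative sign. The correct distribution is -(2 + 4) = -2 - 4 = -6. The negative must be applied to both terms, not just the first. The error treats -(2 + 4) as -2 + 4, which equals 2 instead of -6.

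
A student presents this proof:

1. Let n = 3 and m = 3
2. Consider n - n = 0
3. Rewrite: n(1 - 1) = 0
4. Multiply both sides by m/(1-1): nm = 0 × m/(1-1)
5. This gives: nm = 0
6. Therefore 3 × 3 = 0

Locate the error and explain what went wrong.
Step 4: Multiply both sides by m/(1-1): nm = 0 × m/(1-1)

Step 4 multiplies both sides by m/(1-1). However, 1-1 = 0, so this is multiplication by m/0, which is undefined. We cannot multiply by an undefined expression.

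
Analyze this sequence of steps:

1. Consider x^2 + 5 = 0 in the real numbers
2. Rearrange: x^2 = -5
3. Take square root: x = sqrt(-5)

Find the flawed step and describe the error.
Step 3: Take square root: x = sqrt(-5)

Step 3 takes the square root of -5, which is negative. In the real number system, the square root of a negative number is undefined. The equation x^2 + 5 = 0 has no real solutions. Square roots of negative numbers only exist in the complex numbers.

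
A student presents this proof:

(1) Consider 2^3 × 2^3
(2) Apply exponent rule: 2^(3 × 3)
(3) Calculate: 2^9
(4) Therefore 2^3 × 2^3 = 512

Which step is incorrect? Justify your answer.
Step 2: Apply exponent rule: 2^(3 × 3)

Step 2 incorrectly states that a^b × a^c = a^(b×c). The correct rule is a^b × a^c = a^(b+c). The actual value is 2^3 × 2^3 = 2^6 = 64, not 2^9 = 512.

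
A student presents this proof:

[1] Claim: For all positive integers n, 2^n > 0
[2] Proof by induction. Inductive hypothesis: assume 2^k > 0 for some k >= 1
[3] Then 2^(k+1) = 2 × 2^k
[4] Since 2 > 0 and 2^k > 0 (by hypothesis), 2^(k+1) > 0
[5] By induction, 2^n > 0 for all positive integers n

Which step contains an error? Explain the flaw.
Step 5: By induction, 2^n > 0 for all positive integers n

Step 5 concludes the proof by induction, but no base case was ever established. A valid induction proof requires: (1) a base case proving 2^1 > 0, and (2) an inductive step showing IF 2^k > 0 THEN 2^(k+1) > 0. Steps 2-4 correctly establish the inductive step, but without the base case the conclusion in step 5 does not follow.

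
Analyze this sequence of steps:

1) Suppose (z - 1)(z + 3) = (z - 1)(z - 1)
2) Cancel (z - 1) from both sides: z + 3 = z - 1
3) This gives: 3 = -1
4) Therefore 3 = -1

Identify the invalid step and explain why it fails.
Step 2: Cancel (z - 1) from both sides: z + 3 = z - 1

Step 2 cancels (z - 1) from both sides. This is only valid if (z - 1) ≠ 0, i.e., z ≠ 1. When z = 1, both sides equal zero regardless of the other factors. The correct approach requires considering z = 1 as a separate case.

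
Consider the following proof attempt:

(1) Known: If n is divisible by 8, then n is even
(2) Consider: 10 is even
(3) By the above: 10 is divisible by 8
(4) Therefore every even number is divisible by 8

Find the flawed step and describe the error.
Step 3: By the above: 10 is divisible by 8

Step 3 commits the fallacy of affirming the consequent. The known fact 'divisible by 8 → even' does NOT imply 'even → divisible by 8'. That would be the converse, which is false. For example, 10 is even but 10 ÷ 8 = 1.25, which is not an integer.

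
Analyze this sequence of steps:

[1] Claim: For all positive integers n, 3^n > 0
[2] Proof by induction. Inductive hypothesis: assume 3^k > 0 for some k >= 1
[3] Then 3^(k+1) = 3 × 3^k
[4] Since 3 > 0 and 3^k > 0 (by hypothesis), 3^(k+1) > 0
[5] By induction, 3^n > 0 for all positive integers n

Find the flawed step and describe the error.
Step 5: By induction, 3^n > 0 for all positive integers n

Step 5 concludes the proof by induction, but no base case was ever established. A valid induction proof requires: (1) a base case proving 3^1 > 0, and (2) an inductive step showing IF 3^k > 0 THEN 3^(k+1) > 0. Steps 2-4 correctly establish the inductive step, but without the base case the conclusion in step 5 does not follow.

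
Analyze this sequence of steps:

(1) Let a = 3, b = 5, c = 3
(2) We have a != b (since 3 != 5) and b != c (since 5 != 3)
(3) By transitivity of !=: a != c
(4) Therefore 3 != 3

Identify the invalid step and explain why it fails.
Step 3: By transitivity of !=: a != c

Step 3 incorrectly applies transitivity to the '!=' relation. Transitivity states: if a R b and b R c, then a R c. However, '!=' is not transitive. Counterexample: 3 != 5 and 5 != 3, but 3 = 3 (both equal 3). Transitivity holds for relations like <, <=, =, but not for !=.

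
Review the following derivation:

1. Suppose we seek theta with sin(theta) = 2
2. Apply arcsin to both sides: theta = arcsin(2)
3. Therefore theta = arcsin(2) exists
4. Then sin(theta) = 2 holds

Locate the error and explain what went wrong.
Step 2: Apply arcsin to both sides: theta = arcsin(2)

Step 2 applies arcsin to 2. However, arcsin(x) is only defined for x in [-1, 1] because sin(theta) can only produce values in that range. Since |2| > 1, arcsin(2) is undefined. There is no angle whose sine equals 2.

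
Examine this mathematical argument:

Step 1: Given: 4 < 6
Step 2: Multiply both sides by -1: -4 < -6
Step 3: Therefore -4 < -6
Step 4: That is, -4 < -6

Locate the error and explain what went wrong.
Step 2: Multiply both sides by -1: -4 < -6

Step 2 multiplies both sides by -1 but fails to reverse the inequality sign. When multiplying (or dividing) an inequality by a negative number, the direction must be reversed. Since 4 < 6, we should get -4 > -6, i.e., -4 > -6.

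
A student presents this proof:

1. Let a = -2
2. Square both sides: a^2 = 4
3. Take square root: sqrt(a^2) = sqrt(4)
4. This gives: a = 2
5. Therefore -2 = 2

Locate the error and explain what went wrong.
Step 4: This gives: a = 2

Step 4 incorrectly states that sqrt(a^2) = a. The correct identity is sqrt(a^2) = |a|. Since a = -2 < 0, we have sqrt(a^2) = |-2| = 2, not a = -2.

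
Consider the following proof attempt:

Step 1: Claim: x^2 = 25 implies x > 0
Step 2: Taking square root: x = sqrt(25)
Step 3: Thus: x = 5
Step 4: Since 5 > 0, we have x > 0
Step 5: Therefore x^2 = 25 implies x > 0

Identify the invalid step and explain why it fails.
Step 2: Taking square root: x = sqrt(25)

Step 2 takes the square root and assumes the positive root only. The equation x^2 = 25 actually has two solutions: x = 5 and x = -5. The proof silently assumes x > 0 without justification, then uses this assumption to conclude x > 0, which is circular. The counterexample x = -5 shows the claim is false.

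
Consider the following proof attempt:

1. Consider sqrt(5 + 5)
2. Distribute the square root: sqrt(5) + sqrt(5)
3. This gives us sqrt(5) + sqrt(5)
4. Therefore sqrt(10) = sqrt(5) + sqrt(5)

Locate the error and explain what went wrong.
Step 2: Distribute the square root: sqrt(5) + sqrt(5)

Step 2 incorrectly 'distributes' the square root over addition. The square root function does not distribute: sqrt(a + b) ≠ sqrt(a) + sqrt(b). In fact, sqrt(5 + 5) = sqrt(10) ≈ 3.1623, while sqrt(5) + sqrt(5) ≈ 4.4721.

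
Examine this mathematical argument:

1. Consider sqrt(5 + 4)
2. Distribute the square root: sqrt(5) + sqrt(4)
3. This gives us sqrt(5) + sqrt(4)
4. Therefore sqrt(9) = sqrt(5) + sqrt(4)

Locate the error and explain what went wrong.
Step 2: Distribute the square root: sqrt(5) + sqrt(4)

Step 2 incorrectly 'distributes' the square root over addition. The square root function does not distribute: sqrt(a + b) ≠ sqrt(a) + sqrt(b). In fact, sqrt(5 + 4) = sqrt(9) ≈ 3.0000, while sqrt(5) + sqrt(4) ≈ 4.2361.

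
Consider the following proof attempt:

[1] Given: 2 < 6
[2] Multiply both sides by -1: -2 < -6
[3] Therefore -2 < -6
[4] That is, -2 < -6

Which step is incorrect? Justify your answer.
Step 2: Multiply both sides by -1: -2 < -6

Step 2 multiplies both sides by -1 but fails to reverse the inequality sign. When multiplying (or dividing) an inequality by a negative number, the direction must be reversed. Since 2 < 6, we should get -2 > -6, i.e., -2 > -6.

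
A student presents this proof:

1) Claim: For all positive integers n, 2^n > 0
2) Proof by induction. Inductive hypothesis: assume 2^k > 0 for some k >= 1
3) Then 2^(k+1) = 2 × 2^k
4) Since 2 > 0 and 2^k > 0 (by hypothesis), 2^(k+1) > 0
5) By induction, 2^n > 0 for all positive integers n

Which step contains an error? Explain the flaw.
Step 5: By induction, 2^n > 0 for all positive integers n

Step 5 concludes the proof by induction, but no base case was ever established. A valid induction proof requires: (1) a base case proving 2^1 > 0, and (2) an inductive step showing IF 2^k > 0 THEN 2^(k+1) > 0. Steps 2-4 correctly establish the inductive step, but without the base case the conclusion in step 5 does not follow.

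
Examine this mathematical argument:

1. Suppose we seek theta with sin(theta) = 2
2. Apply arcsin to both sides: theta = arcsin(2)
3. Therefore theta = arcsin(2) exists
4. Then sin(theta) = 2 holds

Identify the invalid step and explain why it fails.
Step 2: Apply arcsin to both sides: theta = arcsin(2)

Step 2 applies arcsin to 2. However, arcsin(x) is only defined for x in [-1, 1] because sin(theta) can only produce values in that range. Since |2| > 1, arcsin(2) is undefined. There is no angle whose sine equals 2.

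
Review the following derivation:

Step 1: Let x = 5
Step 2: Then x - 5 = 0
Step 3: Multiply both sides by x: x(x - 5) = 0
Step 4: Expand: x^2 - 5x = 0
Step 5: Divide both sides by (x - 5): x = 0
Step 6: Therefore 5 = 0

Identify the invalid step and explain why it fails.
Step 5: Divide both sides by (x - 5): x = 0

Step 5 divides both sides by (x - 5). However, since x = 5, we have (x - 5) = 0. Division by zero is undefined, making this step invalid.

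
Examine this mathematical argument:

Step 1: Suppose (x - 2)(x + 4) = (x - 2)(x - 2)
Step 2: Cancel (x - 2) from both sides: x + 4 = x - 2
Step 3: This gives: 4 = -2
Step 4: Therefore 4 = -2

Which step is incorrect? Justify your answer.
Step 2: Cancel (x - 2) from both sides: x + 4 = x - 2

Step 2 cancels (x - 2) from both sides. This is only valid if (x - 2) ≠ 0, i.e., x ≠ 2. When x = 2, both sides equal zero regardless of the other factors. The correct approach requires considering x = 2 as a separate case.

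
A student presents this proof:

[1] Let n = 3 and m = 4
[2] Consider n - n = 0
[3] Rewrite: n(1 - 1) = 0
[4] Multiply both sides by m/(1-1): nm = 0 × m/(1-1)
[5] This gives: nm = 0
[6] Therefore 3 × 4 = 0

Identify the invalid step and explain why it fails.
Step 4: Multiply both sides by m/(1-1): nm = 0 × m/(1-1)

Step 4 multiplies both sides by m/(1-1). However, 1-1 = 0, so this is multiplication by m/0, which is undefined. We cannot multiply by an undefined expression.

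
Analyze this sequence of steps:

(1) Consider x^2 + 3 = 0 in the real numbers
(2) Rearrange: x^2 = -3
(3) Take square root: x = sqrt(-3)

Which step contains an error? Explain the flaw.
Step 3: Take square root: x = sqrt(-3)

Step 3 takes the square root of -3, which is negative. In the real number system, the square root of a negative number is undefined. The equation x^2 + 3 = 0 has no real solutions. Square roots of negative numbers only exist in the complex numbers.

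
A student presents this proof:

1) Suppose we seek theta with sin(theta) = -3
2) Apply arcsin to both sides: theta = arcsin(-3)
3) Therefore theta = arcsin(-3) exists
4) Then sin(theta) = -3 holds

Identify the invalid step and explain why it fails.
Step 2: Apply arcsin to both sides: theta = arcsin(-3)

Step 2 applies arcsin to -3. However, arcsin(x) is only defined for x in [-1, 1] because sin(theta) can only produce values in that range. Since |-3| > 1, arcsin(-3) is undefined. There is no angle whose sine equals -3.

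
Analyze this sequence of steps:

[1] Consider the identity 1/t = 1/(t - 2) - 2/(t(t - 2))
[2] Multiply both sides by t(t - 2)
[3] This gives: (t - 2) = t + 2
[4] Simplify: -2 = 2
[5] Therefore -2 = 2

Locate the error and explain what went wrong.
Step 3: This gives: (t - 2) = t + 2

Step 3 makes a sign error when clearing denominators. Multiplying -2/(t(t - 2)) by t(t - 2) gives -2, not +2. The correct result is (t - 2) = t - 2, which is trivially true, not (t - 2) = t + 2. (Step 1 is a valid identity: 1/(t - 2) - 2/(t(t - 2)) = (t - 2)/(t(t - 2)) = 1/t.)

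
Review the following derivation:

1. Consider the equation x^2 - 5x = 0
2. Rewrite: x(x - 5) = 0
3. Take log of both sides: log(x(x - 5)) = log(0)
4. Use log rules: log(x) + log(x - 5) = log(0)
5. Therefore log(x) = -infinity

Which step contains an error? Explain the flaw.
Step 3: Take log of both sides: log(x(x - 5)) = log(0)

Step 3 takes the logarithm of both sides, resulting in log(0) on the right side. The logarithm is only defined for positive numbers; log(0) is undefined (approaches negative infinity). This operation is invalid.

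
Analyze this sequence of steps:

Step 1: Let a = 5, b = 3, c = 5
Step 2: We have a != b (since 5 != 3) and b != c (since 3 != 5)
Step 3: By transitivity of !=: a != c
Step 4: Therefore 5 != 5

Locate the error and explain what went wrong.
Step 3: By transitivity of !=: a != c

Step 3 incorrectly applies transitivity to the '!=' relation. Transitivity states: if a R b and b R c, then a R c. However, '!=' is not transitive. Counterexample: 5 != 3 and 3 != 5, but 5 = 5 (both equal 5). Transitivity holds for relations like <, <=, =, but not for !=.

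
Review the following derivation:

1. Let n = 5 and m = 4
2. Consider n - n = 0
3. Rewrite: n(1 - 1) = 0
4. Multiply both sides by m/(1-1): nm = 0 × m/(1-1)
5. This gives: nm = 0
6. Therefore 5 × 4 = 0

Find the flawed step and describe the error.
Step 4: Multiply both sides by m/(1-1): nm = 0 × m/(1-1)

Step 4 multiplies both sides by m/(1-1). However, 1-1 = 0, so this is multiplication by m/0, which is undefined. We cannot multiply by an undefined expression.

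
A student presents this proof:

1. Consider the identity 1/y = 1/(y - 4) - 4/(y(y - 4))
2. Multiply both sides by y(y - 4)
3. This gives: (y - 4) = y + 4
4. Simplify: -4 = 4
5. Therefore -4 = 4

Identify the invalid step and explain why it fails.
Step 3: This gives: (y - 4) = y + 4

Step 3 makes a sign error when clearing denominators. Multiplying -4/(y(y - 4)) by y(y - 4) gives -4, not +4. The correct result is (y - 4) = y - 4, which is trivially true, not (y - 4) = y + 4. (Step 1 is a valid identity: 1/(y - 4) - 4/(y(y - 4)) = (y - 4)/(y(y - 4)) = 1/y.)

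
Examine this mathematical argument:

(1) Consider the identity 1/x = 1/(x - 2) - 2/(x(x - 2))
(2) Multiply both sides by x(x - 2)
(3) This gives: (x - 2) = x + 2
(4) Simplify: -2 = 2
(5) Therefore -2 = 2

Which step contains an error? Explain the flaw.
Step 3: This gives: (x - 2) = x + 2

Step 3 makes a sign error when clearing denominators. Multiplying -2/(x(x - 2)) by x(x - 2) gives -2, not +2. The correct result is (x - 2) = x - 2, which is trivially true, not (x - 2) = x + 2. (Step 1 is a valid identity: 1/(x - 2) - 2/(x(x - 2)) = (x - 2)/(x(x - 2)) = 1/x.)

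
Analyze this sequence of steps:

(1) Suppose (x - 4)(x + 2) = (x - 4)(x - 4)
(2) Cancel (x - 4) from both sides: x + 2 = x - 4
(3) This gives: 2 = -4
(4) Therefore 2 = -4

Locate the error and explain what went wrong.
Step 2: Cancel (x - 4) from both sides: x + 2 = x - 4

Step 2 cancels (x - 4) from both sides. This is only valid if (x - 4) ≠ 0, i.e., x ≠ 4. When x = 4, both sides equal zero regardless of the other factors. The correct approach requires considering x = 4 as a separate case.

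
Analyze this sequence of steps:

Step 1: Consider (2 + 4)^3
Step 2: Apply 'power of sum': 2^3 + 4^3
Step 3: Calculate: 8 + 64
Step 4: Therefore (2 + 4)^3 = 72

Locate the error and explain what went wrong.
Step 2: Apply 'power of sum': 2^3 + 4^3

Step 2 incorrectly applies a non-existent rule '(a+b)^n = a^n + b^n'. This is false in general. The correct expansion uses the binomial theorem. The actual value is (2 + 4)^3 = 6^3 = 216, not 72.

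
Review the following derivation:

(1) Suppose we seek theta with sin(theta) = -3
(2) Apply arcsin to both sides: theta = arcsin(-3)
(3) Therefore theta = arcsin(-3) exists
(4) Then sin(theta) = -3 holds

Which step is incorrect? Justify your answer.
Step 2: Apply arcsin to both sides: theta = arcsin(-3)

Step 2 applies arcsin to -3. However, arcsin(x) is only defined for x in [-1, 1] because sin(theta) can only produce values in that range. Since |-3| > 1, arcsin(-3) is undefined. There is no angle whose sine equals -3.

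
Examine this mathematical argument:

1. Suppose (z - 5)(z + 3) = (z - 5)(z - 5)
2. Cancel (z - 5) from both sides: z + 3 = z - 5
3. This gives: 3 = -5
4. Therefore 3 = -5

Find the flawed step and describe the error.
Step 2: Cancel (z - 5) from both sides: z + 3 = z - 5

Step 2 cancels (z - 5) from both sides. This is only valid if (z - 5) ≠ 0, i.e., z ≠ 5. When z = 5, both sides equal zero regardless of the other factors. The correct approach requires considering z = 5 as a separate case.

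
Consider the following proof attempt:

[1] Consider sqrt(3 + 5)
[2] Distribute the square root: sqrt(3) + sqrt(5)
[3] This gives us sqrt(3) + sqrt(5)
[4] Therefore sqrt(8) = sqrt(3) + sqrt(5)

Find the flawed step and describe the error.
Step 2: Distribute the square root: sqrt(3) + sqrt(5)

Step 2 incorrectly 'distributes' the square root over addition. The square root function does not distribute: sqrt(a + b) ≠ sqrt(a) + sqrt(b). In fact, sqrt(3 + 5) = sqrt(8) ≈ 2.8284, while sqrt(3) + sqrt(5) ≈ 3.9681.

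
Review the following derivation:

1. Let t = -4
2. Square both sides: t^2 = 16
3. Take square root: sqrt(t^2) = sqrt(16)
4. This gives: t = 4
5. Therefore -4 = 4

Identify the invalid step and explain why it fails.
Step 4: This gives: t = 4

Step 4 incorrectly states that sqrt(t^2) = t. The correct identity is sqrt(t^2) = |t|. Since t = -4 < 0, we have sqrt(t^2) = |-4| = 4, not t = -4.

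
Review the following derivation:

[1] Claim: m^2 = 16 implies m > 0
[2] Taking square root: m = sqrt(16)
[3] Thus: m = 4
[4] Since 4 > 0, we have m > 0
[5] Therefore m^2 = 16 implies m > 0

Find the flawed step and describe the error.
Step 2: Taking square root: m = sqrt(16)

Step 2 takes the square root and assumes the positive root only. The equation m^2 = 16 actually has two solutions: m = 4 and m = -4. The proof silently assumes m > 0 without justification, then uses this assumption to conclude m > 0, which is circular. The counterexample m = -4 shows the claim is false.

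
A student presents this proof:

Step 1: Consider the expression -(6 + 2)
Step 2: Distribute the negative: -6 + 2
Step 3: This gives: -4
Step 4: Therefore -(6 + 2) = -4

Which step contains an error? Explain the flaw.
Step 2: Distribute the negative: -6 + 2

Step 2 incorrectly distributes the negative sign. The correct distribution is -(6 + 2) = -6 - 2 = -8. The negative must be applied to both terms, not just the first. The error treats -(6 + 2) as -6 + 2, which equals -4 instead of -8.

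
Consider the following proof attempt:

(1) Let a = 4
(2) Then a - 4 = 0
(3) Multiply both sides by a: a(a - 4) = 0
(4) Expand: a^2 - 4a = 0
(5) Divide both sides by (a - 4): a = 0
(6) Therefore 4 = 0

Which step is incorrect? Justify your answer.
Step 5: Divide both sides by (a - 4): a = 0

Step 5 divides both sides by (a - 4). However, since a = 4, we have (a - 4) = 0. Division by zero is undefined, making this step invalid.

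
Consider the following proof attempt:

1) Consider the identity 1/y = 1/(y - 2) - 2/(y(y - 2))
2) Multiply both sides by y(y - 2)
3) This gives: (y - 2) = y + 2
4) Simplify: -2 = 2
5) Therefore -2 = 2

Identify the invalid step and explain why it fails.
Step 3: This gives: (y - 2) = y + 2

Step 3 makes a sign error when clearing denominators. Multiplying -2/(y(y - 2)) by y(y - 2) gives -2, not +2. The correct result is (y - 2) = y - 2, which is trivially true, not (y - 2) = y + 2. (Step 1 is a valid identity: 1/(y - 2) - 2/(y(y - 2)) = (y - 2)/(y(y - 2)) = 1/y.)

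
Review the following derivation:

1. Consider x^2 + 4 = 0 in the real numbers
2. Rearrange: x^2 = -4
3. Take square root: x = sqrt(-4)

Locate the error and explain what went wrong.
Step 3: Take square root: x = sqrt(-4)

Step 3 takes the square root of -4, which is negative. In the real number system, the square root of a negative number is undefined. The equation x^2 + 4 = 0 has no real solutions. Square roots of negative numbers only exist in the complex numbers.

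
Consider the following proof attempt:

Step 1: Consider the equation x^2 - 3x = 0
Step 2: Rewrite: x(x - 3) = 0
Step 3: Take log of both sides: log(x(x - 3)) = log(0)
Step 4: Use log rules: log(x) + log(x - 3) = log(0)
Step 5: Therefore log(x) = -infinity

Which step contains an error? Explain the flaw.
Step 3: Take log of both sides: log(x(x - 3)) = log(0)

Step 3 takes the logarithm of both sides, resulting in log(0) on the right side. The logarithm is only defined for positive numbers; log(0) is undefined (approaches negative infinity). This operation is invalid.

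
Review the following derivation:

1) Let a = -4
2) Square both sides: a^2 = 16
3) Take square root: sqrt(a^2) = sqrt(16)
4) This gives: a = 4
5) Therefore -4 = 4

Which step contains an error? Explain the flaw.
Step 4: This gives: a = 4

Step 4 incorrectly states that sqrt(a^2) = a. The correct identity is sqrt(a^2) = |a|. Since a = -4 < 0, we have sqrt(a^2) = |-4| = 4, not a = -4.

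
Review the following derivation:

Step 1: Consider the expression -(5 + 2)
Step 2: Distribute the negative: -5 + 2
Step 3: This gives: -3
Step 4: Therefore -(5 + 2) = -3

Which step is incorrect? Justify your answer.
Step 2: Distribute the negative: -5 + 2

Step 2 incorrectly distributes the negative sign. The correct distribution is -(5 + 2) = -5 - 2 = -7. The negative must be applied to both terms, not just the first. The error treats -(5 + 2) as -5 + 2, which equals -3 instead of -7.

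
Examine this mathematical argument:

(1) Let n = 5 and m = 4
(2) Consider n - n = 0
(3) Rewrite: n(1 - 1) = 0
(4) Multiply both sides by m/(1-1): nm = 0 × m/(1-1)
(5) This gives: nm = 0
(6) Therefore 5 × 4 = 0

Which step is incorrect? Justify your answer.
Step 4: Multiply both sides by m/(1-1): nm = 0 × m/(1-1)

Step 4 multiplies both sides by m/(1-1). However, 1-1 = 0, so this is multiplication by m/0, which is undefined. We cannot multiply by an undefined expression.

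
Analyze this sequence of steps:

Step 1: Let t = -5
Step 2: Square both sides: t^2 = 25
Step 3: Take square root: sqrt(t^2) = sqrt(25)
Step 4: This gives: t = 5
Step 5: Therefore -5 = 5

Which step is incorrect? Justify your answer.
Step 4: This gives: t = 5

Step 4 incorrectly states that sqrt(t^2) = t. The correct identity is sqrt(t^2) = |t|. Since t = -5 < 0, we have sqrt(t^2) = |-5| = 5, not t = -5.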